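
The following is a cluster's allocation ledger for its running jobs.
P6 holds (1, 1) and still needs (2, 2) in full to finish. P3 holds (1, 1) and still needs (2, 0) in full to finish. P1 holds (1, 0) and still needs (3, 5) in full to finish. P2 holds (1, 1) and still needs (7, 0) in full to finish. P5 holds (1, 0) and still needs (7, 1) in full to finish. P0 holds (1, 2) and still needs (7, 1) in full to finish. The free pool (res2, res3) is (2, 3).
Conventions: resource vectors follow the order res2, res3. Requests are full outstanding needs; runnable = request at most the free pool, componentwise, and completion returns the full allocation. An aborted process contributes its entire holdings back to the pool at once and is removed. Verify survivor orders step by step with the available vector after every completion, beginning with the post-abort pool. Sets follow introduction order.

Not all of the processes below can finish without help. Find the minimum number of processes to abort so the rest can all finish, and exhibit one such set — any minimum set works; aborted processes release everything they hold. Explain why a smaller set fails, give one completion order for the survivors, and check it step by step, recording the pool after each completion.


The answer: abort P2 and P5.
Key observation: P0 was stuck for good until P2 and P5 gave back (2, 1); in the order shown it finishes at step 4.
No one abort is enough; case by case: P6 alone leaves P2 blocked (short on res2); P3 alone leaves P2 blocked (short on res2); P1 alone leaves P2 blocked (short on res2); P2 alone leaves P5 blocked (short on res2); P5 alone leaves P2 blocked (short on res2); P0 alone leaves P2 blocked (short on res2).
One survivor order: P6, P1, P3, P0. Step-by-step check (post-abort pool first):
  pool = (4, 4)
  run P6 (needs (2, 2), free (4, 4)); after release of (1, 1) the pool is (5, 5)
  run P1 (needs (3, 5), free (5, 5)); after release of (1, 0) the pool is (6, 5)
  run P3 (needs (2, 0), free (6, 5)); after release of (1, 1) the pool is (7, 6)
  run P0 (needs (7, 1), free (7, 6)); after release of (1, 2) the pool is (8, 8)


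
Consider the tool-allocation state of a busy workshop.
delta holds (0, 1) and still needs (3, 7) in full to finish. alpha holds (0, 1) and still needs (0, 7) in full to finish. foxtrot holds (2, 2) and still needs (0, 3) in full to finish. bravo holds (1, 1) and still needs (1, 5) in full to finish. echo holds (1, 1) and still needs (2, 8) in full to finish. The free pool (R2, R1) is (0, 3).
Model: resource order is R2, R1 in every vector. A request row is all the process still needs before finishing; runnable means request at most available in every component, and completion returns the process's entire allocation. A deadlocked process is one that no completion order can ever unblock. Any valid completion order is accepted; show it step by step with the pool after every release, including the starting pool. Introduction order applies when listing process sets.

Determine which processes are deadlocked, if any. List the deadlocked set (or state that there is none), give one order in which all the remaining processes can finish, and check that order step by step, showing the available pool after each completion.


Deadlocked: delta, alpha and echo.
Key observation: even finishing foxtrot, bravo leaves just (3, 6) free — too little R1 for any of the remaining processes.
A valid finishing order for the others: foxtrot, bravo. Step-by-step check:
  pool = (0, 3)
  foxtrot: need (0, 3) fits (0, 3); releases (2, 2), pool now (2, 5)
  bravo: need (1, 5) fits (2, 5); releases (1, 1), pool now (3, 6)
The stuck group stays short no matter what:
  delta cannot run: need (3, 7) vs free (3, 6) (insufficient R1)
  alpha cannot run: need (0, 7) vs free (3, 6) (insufficient R1)
  echo cannot run: need (2, 8) vs free (3, 6) (insufficient R1)


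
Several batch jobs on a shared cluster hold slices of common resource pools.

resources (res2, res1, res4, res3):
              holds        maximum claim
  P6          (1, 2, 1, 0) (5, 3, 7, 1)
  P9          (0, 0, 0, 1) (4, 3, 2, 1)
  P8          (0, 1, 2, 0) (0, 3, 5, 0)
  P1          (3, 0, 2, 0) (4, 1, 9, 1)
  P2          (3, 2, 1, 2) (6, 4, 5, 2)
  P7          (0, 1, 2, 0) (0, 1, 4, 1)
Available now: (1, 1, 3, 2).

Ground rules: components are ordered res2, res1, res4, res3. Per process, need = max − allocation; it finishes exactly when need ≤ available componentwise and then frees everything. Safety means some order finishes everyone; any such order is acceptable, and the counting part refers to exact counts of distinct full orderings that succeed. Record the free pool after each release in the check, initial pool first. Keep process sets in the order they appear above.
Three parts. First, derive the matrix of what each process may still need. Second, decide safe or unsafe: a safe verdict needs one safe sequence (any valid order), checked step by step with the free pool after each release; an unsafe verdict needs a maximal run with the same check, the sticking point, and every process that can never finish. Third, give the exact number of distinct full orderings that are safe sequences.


(1) Outstanding need per process (order res2, res1, res4, res3):
  P6: (4, 1, 6, 1)
  P9: (4, 3, 2, 0)
  P8: (0, 2, 3, 0)
  P1: (1, 1, 7, 1)
  P2: (3, 2, 4, 0)
  P7: (0, 0, 2, 1)
(2) SAFE. One safe sequence: P7, P8, P1, P6, P2, P9.
Key observation: at P8 the run first touches a limit — (0, 2, 3, 0) against (1, 2, 5, 2), exact on a resource it actually requests.
Walking it through:
  pool = (1, 1, 3, 2)
  P7 needs (0, 0, 2, 1) <= (1, 1, 3, 2) -> finishes; pool += (0, 1, 2, 0) = (1, 2, 5, 2)
  P8 needs (0, 2, 3, 0) <= (1, 2, 5, 2) -> finishes; pool += (0, 1, 2, 0) = (1, 3, 7, 2)
  P1 needs (1, 1, 7, 1) <= (1, 3, 7, 2) -> finishes; pool += (3, 0, 2, 0) = (4, 3, 9, 2)
  P6 needs (4, 1, 6, 1) <= (4, 3, 9, 2) -> finishes; pool += (1, 2, 1, 0) = (5, 5, 10, 2)
  P2 needs (3, 2, 4, 0) <= (5, 5, 10, 2) -> finishes; pool += (3, 2, 1, 2) = (8, 7, 11, 4)
  P9 needs (4, 3, 2, 0) <= (8, 7, 11, 4) -> finishes; pool += (0, 0, 0, 1) = (8, 7, 11, 5)
(3) The exact count: 6 of the possible complete orderings are safe sequences.


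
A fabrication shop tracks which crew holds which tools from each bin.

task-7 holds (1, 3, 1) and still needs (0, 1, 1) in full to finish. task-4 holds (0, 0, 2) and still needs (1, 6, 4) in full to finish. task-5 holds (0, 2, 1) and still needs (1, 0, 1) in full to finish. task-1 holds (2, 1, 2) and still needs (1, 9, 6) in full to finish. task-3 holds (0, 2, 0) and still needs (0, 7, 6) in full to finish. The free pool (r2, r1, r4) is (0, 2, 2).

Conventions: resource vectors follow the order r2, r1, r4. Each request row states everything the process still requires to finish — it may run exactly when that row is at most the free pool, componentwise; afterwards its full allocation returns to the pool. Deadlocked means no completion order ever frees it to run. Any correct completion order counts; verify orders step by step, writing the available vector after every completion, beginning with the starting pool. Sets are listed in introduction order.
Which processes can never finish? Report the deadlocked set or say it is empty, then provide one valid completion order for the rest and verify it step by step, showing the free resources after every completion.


Nothing here is deadlocked.
Key observation: task-7 leads a chain of completions in which each release enables another process.
The rest can finish in the order task-7, task-5, task-4, task-3, task-1. Step-by-step check:
  pool = (0, 2, 2)
  task-7 needs (0, 1, 1) <= (0, 2, 2) -> finishes; pool += (1, 3, 1) = (1, 5, 3)
  task-5 needs (1, 0, 1) <= (1, 5, 3) -> finishes; pool += (0, 2, 1) = (1, 7, 4)
  task-4 needs (1, 6, 4) <= (1, 7, 4) -> finishes; pool += (0, 0, 2) = (1, 7, 6)
  task-3 needs (0, 7, 6) <= (1, 7, 6) -> finishes; pool += (0, 2, 0) = (1, 9, 6)
  task-1 needs (1, 9, 6) <= (1, 9, 6) -> finishes; pool += (2, 1, 2) = (3, 10, 8)


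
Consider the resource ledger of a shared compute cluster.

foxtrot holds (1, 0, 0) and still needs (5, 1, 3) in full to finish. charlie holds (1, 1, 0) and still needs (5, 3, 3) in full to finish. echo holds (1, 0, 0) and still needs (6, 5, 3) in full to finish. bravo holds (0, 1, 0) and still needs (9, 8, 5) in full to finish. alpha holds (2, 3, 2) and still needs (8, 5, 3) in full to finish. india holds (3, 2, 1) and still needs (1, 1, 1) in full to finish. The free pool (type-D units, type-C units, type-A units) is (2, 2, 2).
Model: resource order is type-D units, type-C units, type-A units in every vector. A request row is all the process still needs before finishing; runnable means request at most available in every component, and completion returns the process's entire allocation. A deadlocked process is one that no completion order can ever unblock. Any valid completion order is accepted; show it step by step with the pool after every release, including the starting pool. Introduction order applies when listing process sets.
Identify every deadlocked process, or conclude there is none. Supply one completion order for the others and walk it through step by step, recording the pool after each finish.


Nothing here is deadlocked.
Key observation: starting with india, each completion frees enough for the next — no one is permanently blocked.
The rest can finish in the order india, charlie, foxtrot, echo, alpha, bravo. Walking it through:
  pool = (2, 2, 2)
  india needs (1, 1, 1) <= (2, 2, 2) -> finishes; pool += (3, 2, 1) = (5, 4, 3)
  charlie needs (5, 3, 3) <= (5, 4, 3) -> finishes; pool += (1, 1, 0) = (6, 5, 3)
  foxtrot needs (5, 1, 3) <= (6, 5, 3) -> finishes; pool += (1, 0, 0) = (7, 5, 3)
  echo needs (6, 5, 3) <= (7, 5, 3) -> finishes; pool += (1, 0, 0) = (8, 5, 3)
  alpha needs (8, 5, 3) <= (8, 5, 3) -> finishes; pool += (2, 3, 2) = (10, 8, 5)
  bravo needs (9, 8, 5) <= (10, 8, 5) -> finishes; pool += (0, 1, 0) = (10, 9, 5)


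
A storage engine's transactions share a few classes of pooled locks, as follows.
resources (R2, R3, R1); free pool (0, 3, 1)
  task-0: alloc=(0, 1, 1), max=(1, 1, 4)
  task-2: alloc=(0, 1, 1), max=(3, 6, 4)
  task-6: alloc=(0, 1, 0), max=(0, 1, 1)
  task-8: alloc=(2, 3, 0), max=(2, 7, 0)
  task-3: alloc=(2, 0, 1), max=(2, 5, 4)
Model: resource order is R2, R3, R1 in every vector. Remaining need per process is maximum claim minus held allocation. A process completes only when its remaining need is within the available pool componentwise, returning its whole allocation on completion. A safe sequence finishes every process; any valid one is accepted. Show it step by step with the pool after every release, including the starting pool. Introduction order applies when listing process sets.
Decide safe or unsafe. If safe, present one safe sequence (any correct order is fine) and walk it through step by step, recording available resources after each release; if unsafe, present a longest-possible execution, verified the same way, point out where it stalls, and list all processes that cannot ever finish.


The state is UNSAFE.
Key observation: even finishing task-6, task-8 leaves just (2, 7, 1) free — too little R1 for any of the remaining processes.
A maximal execution: task-6, task-8 — then nothing else fits. Walking it through:
  pool = (0, 3, 1)
  run task-6 (needs (0, 0, 1), free (0, 3, 1)); after release of (0, 1, 0) the pool is (0, 4, 1)
  run task-8 (needs (0, 4, 0), free (0, 4, 1)); after release of (2, 3, 0) the pool is (2, 7, 1)
  blocked: task-0 wants (1, 0, 3), pool (2, 7, 1) — not enough R1
  blocked: task-2 wants (3, 5, 3), pool (2, 7, 1) — not enough R2 and R1
  blocked: task-3 wants (0, 5, 3), pool (2, 7, 1) — not enough R1
Processes that can never finish: task-0, task-2 and task-3.


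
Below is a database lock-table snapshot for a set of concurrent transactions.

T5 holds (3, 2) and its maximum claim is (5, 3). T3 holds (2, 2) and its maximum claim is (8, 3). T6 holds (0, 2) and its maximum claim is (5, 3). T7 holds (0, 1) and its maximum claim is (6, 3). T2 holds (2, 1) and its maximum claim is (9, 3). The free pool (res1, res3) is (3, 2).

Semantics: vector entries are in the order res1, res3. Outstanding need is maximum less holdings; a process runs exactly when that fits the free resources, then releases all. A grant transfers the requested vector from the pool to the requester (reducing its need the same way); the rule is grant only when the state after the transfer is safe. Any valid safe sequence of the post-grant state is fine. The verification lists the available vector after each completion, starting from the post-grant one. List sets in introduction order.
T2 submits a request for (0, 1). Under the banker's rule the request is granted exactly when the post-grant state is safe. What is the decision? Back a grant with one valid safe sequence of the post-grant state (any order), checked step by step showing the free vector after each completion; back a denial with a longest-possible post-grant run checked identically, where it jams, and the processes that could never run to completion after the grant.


GRANT: granting preserves safety; a valid post-grant sequence is T5, T6, T3, T2, T7.
Key observation: even at the reduced pool (3, 1), T5 fits immediately, so safety survives the grant.
Check on the post-grant state, step by step:
  pool = (3, 1)
  run T5 (needs (2, 1), free (3, 1)); after release of (3, 2) the pool is (6, 3)
  run T6 (needs (5, 1), free (6, 3)); after release of (0, 2) the pool is (6, 5)
  run T3 (needs (6, 1), free (6, 5)); after release of (2, 2) the pool is (8, 7)
  run T2 (needs (7, 1), free (8, 7)); after release of (2, 2) the pool is (10, 9)
  run T7 (needs (6, 2), free (10, 9)); after release of (0, 1) the pool is (10, 10)


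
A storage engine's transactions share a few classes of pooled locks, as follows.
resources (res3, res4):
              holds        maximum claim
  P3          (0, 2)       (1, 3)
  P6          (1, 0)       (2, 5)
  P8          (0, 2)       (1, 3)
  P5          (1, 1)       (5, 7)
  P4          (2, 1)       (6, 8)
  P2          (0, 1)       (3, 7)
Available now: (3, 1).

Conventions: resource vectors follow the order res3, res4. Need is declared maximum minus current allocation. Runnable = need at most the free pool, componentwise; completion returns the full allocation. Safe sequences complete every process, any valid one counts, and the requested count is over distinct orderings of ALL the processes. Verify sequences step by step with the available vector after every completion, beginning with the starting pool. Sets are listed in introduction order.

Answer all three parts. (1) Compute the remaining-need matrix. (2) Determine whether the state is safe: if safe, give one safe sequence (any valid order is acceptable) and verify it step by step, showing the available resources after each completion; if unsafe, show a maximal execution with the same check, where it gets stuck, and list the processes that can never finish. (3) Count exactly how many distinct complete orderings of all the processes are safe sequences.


(1) Outstanding need per process (order res3, res4):
  P3: (1, 1)
  P6: (1, 5)
  P8: (1, 1)
  P5: (4, 6)
  P4: (4, 7)
  P2: (3, 6)
(2) UNSAFE.
Key observation: P8, P3, P6 can finish, but then (4, 5) is all there is, and the blocked group's res4 demands exceed it.
The run P8, P3, P6 cannot be extended any further. Check, step by step:
  pool = (3, 1)
  P8 needs (1, 1) <= (3, 1) -> finishes; pool += (0, 2) = (3, 3)
  P3 needs (1, 1) <= (3, 3) -> finishes; pool += (0, 2) = (3, 5)
  P6 needs (1, 5) <= (3, 5) -> finishes; pool += (1, 0) = (4, 5)
  P5 still needs (4, 6) but only (4, 5) is free — short on res4
  P4 still needs (4, 7) but only (4, 5) is free — short on res4
  P2 still needs (3, 6) but only (4, 5) is free — short on res4
Processes that can never finish: P5, P4 and P2.
(3) Exactly 0 of the possible complete orderings are safe sequences.


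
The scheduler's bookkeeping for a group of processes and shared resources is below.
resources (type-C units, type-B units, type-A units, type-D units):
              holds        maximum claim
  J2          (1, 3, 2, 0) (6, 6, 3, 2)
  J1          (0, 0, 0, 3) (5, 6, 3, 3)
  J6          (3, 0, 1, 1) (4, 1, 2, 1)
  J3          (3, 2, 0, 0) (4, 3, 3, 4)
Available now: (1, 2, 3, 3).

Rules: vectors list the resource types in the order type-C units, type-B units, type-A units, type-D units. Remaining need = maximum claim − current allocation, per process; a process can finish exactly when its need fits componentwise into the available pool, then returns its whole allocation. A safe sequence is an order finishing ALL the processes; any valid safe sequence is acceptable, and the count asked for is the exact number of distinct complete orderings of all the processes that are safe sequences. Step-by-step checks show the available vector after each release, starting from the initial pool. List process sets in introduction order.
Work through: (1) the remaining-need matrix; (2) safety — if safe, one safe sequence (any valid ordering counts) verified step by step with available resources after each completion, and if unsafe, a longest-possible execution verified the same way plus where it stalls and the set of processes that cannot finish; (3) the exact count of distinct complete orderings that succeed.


(1) Need matrix, components ordered type-C units, type-B units, type-A units, type-D units:
  J2: (5, 3, 1, 2)
  J1: (5, 6, 3, 0)
  J6: (1, 1, 1, 0)
  J3: (1, 1, 3, 4)
(2) SAFE, for example via the order J6, J3, J2, J1.
Key observation: the first exact fit in this order is J6 — it needs (1, 1, 1, 0) with (1, 2, 3, 3) free, meeting a requested resource to the last unit.
Step-by-step check:
  pool = (1, 2, 3, 3)
  J6: need (1, 1, 1, 0) fits (1, 2, 3, 3); releases (3, 0, 1, 1), pool now (4, 2, 4, 4)
  J3: need (1, 1, 3, 4) fits (4, 2, 4, 4); releases (3, 2, 0, 0), pool now (7, 4, 4, 4)
  J2: need (5, 3, 1, 2) fits (7, 4, 4, 4); releases (1, 3, 2, 0), pool now (8, 7, 6, 4)
  J1: need (5, 6, 3, 0) fits (8, 7, 6, 4); releases (0, 0, 0, 3), pool now (8, 7, 6, 7)
(3) The exact count: 1 of the possible complete orderings is a safe sequence.


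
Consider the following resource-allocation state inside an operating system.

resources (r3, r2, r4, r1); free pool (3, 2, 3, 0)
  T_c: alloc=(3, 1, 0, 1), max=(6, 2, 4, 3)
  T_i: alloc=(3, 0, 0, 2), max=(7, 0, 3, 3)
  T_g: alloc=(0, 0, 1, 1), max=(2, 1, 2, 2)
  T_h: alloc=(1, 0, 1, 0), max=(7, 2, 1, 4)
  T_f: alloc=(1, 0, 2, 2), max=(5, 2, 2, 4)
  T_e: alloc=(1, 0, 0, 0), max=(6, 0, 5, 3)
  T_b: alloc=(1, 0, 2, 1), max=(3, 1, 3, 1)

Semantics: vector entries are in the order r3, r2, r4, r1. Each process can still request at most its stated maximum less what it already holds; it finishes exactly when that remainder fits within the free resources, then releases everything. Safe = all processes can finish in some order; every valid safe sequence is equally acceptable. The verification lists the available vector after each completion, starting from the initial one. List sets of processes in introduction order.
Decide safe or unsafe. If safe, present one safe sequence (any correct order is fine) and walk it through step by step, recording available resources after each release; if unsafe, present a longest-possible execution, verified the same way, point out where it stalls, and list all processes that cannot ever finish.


SAFE — a valid safe sequence is T_b, T_i, T_f, T_e, T_g, T_c, T_h.
Key observation: T_i is the earliest step where a requested resource binds exactly: need (4, 0, 3, 1), pool (4, 2, 5, 1) at its turn.
Verifying each step:
  pool = (3, 2, 3, 0)
  T_b needs (2, 1, 1, 0) <= (3, 2, 3, 0) -> finishes; pool += (1, 0, 2, 1) = (4, 2, 5, 1)
  T_i needs (4, 0, 3, 1) <= (4, 2, 5, 1) -> finishes; pool += (3, 0, 0, 2) = (7, 2, 5, 3)
  T_f needs (4, 2, 0, 2) <= (7, 2, 5, 3) -> finishes; pool += (1, 0, 2, 2) = (8, 2, 7, 5)
  T_e needs (5, 0, 5, 3) <= (8, 2, 7, 5) -> finishes; pool += (1, 0, 0, 0) = (9, 2, 7, 5)
  T_g needs (2, 1, 1, 1) <= (9, 2, 7, 5) -> finishes; pool += (0, 0, 1, 1) = (9, 2, 8, 6)
  T_c needs (3, 1, 4, 2) <= (9, 2, 8, 6) -> finishes; pool += (3, 1, 0, 1) = (12, 3, 8, 7)
  T_h needs (6, 2, 0, 4) <= (12, 3, 8, 7) -> finishes; pool += (1, 0, 1, 0) = (13, 3, 9, 7)


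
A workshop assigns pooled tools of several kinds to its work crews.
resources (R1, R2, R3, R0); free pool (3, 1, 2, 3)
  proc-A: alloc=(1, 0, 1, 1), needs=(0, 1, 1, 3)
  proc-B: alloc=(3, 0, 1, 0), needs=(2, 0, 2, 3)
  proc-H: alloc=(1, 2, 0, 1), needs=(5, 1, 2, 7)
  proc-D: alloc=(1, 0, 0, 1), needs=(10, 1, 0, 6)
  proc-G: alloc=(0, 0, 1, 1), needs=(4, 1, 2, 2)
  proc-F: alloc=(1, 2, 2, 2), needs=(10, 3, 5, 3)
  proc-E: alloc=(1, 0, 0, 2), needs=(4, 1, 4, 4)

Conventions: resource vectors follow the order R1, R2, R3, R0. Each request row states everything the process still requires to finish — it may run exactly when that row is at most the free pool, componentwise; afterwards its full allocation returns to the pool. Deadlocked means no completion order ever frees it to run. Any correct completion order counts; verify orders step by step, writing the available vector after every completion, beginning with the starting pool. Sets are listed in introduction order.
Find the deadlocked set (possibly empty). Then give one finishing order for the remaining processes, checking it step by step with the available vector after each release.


Deadlocked: proc-D and proc-F.
Key observation: the wall is R1: completing proc-A, proc-G, proc-E, proc-B, proc-H brings the pool only to (9, 3, 5, 8), and all the rest need more.
A valid finishing order for the others: proc-A, proc-G, proc-E, proc-B, proc-H. Walking it through:
  pool = (3, 1, 2, 3)
  proc-A needs (0, 1, 1, 3) <= (3, 1, 2, 3) -> finishes; pool += (1, 0, 1, 1) = (4, 1, 3, 4)
  proc-G needs (4, 1, 2, 2) <= (4, 1, 3, 4) -> finishes; pool += (0, 0, 1, 1) = (4, 1, 4, 5)
  proc-E needs (4, 1, 4, 4) <= (4, 1, 4, 5) -> finishes; pool += (1, 0, 0, 2) = (5, 1, 4, 7)
  proc-B needs (2, 0, 2, 3) <= (5, 1, 4, 7) -> finishes; pool += (3, 0, 1, 0) = (8, 1, 5, 7)
  proc-H needs (5, 1, 2, 7) <= (8, 1, 5, 7) -> finishes; pool += (1, 2, 0, 1) = (9, 3, 5, 8)
None of the blocked processes ever fits:
  blocked: proc-D wants (10, 1, 0, 6), pool (9, 3, 5, 8) — not enough R1
  blocked: proc-F wants (10, 3, 5, 3), pool (9, 3, 5, 8) — not enough R1


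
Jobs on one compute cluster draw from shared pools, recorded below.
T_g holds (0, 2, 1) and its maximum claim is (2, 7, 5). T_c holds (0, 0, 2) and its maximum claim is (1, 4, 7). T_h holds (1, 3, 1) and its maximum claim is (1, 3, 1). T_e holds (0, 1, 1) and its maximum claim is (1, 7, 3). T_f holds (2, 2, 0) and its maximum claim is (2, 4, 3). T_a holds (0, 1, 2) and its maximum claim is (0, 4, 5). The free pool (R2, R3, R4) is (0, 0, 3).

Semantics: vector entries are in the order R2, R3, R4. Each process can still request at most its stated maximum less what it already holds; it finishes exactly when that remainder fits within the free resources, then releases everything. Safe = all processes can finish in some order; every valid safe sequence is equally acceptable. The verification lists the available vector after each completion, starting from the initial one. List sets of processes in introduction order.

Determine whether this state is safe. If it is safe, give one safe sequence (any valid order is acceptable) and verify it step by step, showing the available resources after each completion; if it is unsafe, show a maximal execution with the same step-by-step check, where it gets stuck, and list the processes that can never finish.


SAFE. One safe sequence: T_h, T_a, T_c, T_f, T_e, T_g.
Key observation: the order's first zero-slack moment is T_a ((0, 3, 3) needed, (1, 3, 4) free — a requested resource with nothing to spare).
Check, step by step:
  pool = (0, 0, 3)
  T_h: need (0, 0, 0) fits (0, 0, 3); releases (1, 3, 1), pool now (1, 3, 4)
  T_a: need (0, 3, 3) fits (1, 3, 4); releases (0, 1, 2), pool now (1, 4, 6)
  T_c: need (1, 4, 5) fits (1, 4, 6); releases (0, 0, 2), pool now (1, 4, 8)
  T_f: need (0, 2, 3) fits (1, 4, 8); releases (2, 2, 0), pool now (3, 6, 8)
  T_e: need (1, 6, 2) fits (3, 6, 8); releases (0, 1, 1), pool now (3, 7, 9)
  T_g: need (2, 5, 4) fits (3, 7, 9); releases (0, 2, 1), pool now (3, 9, 10)


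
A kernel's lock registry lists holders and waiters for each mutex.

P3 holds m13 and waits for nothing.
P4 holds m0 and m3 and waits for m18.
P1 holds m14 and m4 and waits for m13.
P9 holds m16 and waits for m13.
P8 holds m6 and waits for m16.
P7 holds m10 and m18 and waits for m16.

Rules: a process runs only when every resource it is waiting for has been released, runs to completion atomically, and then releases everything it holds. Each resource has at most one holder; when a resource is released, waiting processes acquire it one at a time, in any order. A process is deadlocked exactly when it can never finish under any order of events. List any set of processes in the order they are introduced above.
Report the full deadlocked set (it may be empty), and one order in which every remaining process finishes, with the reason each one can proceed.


Nothing here is deadlocked.
Key observation: every chain of waits terminates; starting from the processes that wait on nothing, all the rest unlock in turn.
A valid finishing order for the others: P3, P9, P1, P7, P4, P8.
Check, step by step:
  P3 waits on nothing -> runs at once and releases m13
  P9 waits on m13 — all released -> runs and releases m16
  P1 waits on m13 — all released -> runs and releases m14 and m4
  P7 waits on m16 — all released -> runs and releases m10 and m18
  P4 waits on m18 — all released -> runs and releases m0 and m3
  P8 waits on m16 — all released -> runs and releases m6


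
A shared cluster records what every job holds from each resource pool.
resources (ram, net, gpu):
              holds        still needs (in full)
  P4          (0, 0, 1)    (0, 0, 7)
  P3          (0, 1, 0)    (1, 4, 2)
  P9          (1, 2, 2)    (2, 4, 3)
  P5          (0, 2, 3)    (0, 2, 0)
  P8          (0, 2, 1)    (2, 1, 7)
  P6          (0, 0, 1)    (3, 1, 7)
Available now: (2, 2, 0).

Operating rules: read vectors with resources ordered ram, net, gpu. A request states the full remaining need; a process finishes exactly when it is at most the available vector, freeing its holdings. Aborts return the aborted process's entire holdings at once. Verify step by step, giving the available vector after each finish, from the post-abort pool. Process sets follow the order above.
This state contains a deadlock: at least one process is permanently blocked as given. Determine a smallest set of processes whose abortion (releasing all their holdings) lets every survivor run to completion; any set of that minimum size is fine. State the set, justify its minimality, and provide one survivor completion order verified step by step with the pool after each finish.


Abort P4 and P8.
Key observation: aborting P4 and P8 returns (0, 2, 2), and P6 — hopeless before — runs at step 4 with the returned capacity in the pool.
Why nothing smaller works — every single abort fails: P4 alone leaves P8 blocked (short on gpu); P3 alone leaves P4 blocked (short on gpu); P9 alone leaves P4 blocked (short on gpu); P5 alone leaves P4 blocked (short on gpu); P8 alone leaves P4 blocked (short on gpu); P6 alone leaves P4 blocked (short on gpu).
Survivors finish in the order: P5, P3, P9, P6. Walking it through (pool after the aborts first):
  pool = (2, 4, 2)
  run P5 (needs (0, 2, 0), free (2, 4, 2)); after release of (0, 2, 3) the pool is (2, 6, 5)
  run P3 (needs (1, 4, 2), free (2, 6, 5)); after release of (0, 1, 0) the pool is (2, 7, 5)
  run P9 (needs (2, 4, 3), free (2, 7, 5)); after release of (1, 2, 2) the pool is (3, 9, 7)
  run P6 (needs (3, 1, 7), free (3, 9, 7)); after release of (0, 0, 1) the pool is (3, 9, 8)


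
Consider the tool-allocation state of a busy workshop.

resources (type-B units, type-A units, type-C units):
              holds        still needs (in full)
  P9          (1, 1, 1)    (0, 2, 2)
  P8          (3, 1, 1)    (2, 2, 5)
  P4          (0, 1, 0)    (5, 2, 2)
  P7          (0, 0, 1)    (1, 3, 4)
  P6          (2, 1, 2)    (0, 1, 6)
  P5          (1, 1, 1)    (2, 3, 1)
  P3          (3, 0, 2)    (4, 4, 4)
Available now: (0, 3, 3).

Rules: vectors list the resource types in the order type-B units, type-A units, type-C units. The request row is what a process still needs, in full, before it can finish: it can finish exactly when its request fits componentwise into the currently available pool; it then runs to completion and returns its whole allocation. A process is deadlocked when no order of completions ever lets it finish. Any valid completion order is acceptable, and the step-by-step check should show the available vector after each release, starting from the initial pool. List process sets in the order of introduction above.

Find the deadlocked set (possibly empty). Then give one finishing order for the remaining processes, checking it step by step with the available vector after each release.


The deadlocked set is P8, P4, P6, P5 and P3.
Key observation: after P9, P7 the pool peaks at (1, 4, 5), and each blocked process is short somewhere: P8 on type-B units; P4 on type-B units; P6 on type-C units; P5 on type-B units; P3 on type-B units.
One completion order for the rest: P9, P7. Verifying each step:
  pool = (0, 3, 3)
  P9: need (0, 2, 2) fits (0, 3, 3); releases (1, 1, 1), pool now (1, 4, 4)
  P7: need (1, 3, 4) fits (1, 4, 4); releases (0, 0, 1), pool now (1, 4, 5)
None of the blocked processes ever fits:
  P8 cannot run: need (2, 2, 5) vs free (1, 4, 5) (insufficient type-B units)
  P4 cannot run: need (5, 2, 2) vs free (1, 4, 5) (insufficient type-B units)
  P6 cannot run: need (0, 1, 6) vs free (1, 4, 5) (insufficient type-C units)
  P5 cannot run: need (2, 3, 1) vs free (1, 4, 5) (insufficient type-B units)
  P3 cannot run: need (4, 4, 4) vs free (1, 4, 5) (insufficient type-B units)


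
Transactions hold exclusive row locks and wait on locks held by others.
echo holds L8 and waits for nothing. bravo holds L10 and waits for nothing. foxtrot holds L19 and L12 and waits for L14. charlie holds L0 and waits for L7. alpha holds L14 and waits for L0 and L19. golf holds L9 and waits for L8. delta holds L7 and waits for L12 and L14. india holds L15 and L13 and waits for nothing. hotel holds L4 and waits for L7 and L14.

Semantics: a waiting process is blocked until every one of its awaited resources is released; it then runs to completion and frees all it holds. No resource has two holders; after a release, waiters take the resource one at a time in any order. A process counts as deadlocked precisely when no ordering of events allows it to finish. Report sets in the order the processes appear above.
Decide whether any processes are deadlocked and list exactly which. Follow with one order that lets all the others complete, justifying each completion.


Deadlocked set: foxtrot, charlie, alpha, delta and hotel.
Key observation: the cycle foxtrot -> alpha -> foxtrot can never break — each member waits on the next; charlie and delta are caught in further circular waits and hotel waits into the deadlock from upstream.
The rest can finish in the order echo, golf, india, bravo.
Verifying each step:
  run echo (it waits on nothing); releases L8
  golf waits on L8 — all released -> runs and releases L9
  run india (it waits on nothing); releases L15 and L13
  run bravo (it waits on nothing); releases L10


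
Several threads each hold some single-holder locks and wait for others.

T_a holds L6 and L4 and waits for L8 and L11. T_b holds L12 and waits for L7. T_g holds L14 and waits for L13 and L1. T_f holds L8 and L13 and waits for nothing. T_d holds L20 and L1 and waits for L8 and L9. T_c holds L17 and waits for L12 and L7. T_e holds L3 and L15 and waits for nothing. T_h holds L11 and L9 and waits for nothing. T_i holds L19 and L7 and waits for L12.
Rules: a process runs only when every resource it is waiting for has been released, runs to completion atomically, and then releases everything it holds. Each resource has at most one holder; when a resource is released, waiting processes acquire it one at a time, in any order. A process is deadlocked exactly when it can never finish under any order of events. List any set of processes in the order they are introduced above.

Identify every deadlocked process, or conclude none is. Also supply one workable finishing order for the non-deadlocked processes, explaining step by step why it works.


Deadlocked set: T_b, T_c and T_i.
Key observation: the loop T_b -> T_i -> T_b blocks itself forever; T_c waits into the deadlock from upstream.
One completion order for the rest: T_e, T_f, T_h, T_a, T_d, T_g.
Verifying each step:
  T_e waits on nothing -> runs at once and releases L3 and L15
  T_f waits on nothing -> runs at once and releases L8 and L13
  T_h waits on nothing -> runs at once and releases L11 and L9
  T_a: everything it awaited (L8 and L11) is free; runs, freeing L6 and L4
  T_d: everything it awaited (L8 and L9) is free; runs, freeing L20 and L1
  T_g: everything it awaited (L13 and L1) is free; runs, freeing L14


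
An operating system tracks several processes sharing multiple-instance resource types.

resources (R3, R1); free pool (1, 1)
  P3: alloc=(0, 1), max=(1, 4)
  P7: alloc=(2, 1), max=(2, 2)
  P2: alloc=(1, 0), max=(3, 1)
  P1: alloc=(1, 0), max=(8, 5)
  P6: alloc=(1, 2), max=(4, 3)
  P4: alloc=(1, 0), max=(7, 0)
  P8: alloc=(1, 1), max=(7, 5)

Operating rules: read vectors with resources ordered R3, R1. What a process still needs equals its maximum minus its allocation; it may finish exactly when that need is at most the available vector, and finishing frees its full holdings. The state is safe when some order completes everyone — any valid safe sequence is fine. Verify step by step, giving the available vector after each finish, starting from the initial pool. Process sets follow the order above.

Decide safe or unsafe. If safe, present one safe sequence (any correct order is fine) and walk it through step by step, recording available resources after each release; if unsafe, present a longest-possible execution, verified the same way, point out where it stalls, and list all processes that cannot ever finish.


UNSAFE.
Key observation: once P7, P6, P3, P2 finish, the pool peaks at (5, 5) — and every remaining process still needs more R3 than that.
The run P7, P6, P3, P2 cannot be extended any further. Step-by-step check:
  pool = (1, 1)
  run P7 (needs (0, 1), free (1, 1)); after release of (2, 1) the pool is (3, 2)
  run P6 (needs (3, 1), free (3, 2)); after release of (1, 2) the pool is (4, 4)
  run P3 (needs (1, 3), free (4, 4)); after release of (0, 1) the pool is (4, 5)
  run P2 (needs (2, 1), free (4, 5)); after release of (1, 0) the pool is (5, 5)
  blocked: P1 wants (7, 5), pool (5, 5) — not enough R3
  blocked: P4 wants (6, 0), pool (5, 5) — not enough R3
  blocked: P8 wants (6, 4), pool (5, 5) — not enough R3
Never able to finish: P1, P4 and P8.


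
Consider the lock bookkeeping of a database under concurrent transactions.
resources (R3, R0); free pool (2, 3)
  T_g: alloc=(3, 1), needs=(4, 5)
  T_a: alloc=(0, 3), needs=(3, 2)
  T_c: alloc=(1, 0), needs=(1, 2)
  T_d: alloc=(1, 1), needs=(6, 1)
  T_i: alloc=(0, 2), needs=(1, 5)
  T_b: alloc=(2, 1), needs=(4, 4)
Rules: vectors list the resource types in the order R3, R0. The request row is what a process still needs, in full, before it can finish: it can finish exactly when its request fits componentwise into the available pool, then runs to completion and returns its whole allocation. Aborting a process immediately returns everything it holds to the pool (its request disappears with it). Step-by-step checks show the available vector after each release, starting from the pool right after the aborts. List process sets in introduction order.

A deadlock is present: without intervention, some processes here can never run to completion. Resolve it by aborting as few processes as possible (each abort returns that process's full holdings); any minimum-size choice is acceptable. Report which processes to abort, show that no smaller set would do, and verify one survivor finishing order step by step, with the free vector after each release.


The answer: abort T_b.
Key observation: T_g could never have finished before the abort; with (2, 1) returned by T_b, it fits at step 4.
No smaller set exists: with zero aborts the deadlock remains.
The survivors complete as T_c, T_a, T_i, T_g, T_d. Walking it through (starting from the post-abort pool):
  pool = (4, 4)
  run T_c (needs (1, 2), free (4, 4)); after release of (1, 0) the pool is (5, 4)
  run T_a (needs (3, 2), free (5, 4)); after release of (0, 3) the pool is (5, 7)
  run T_i (needs (1, 5), free (5, 7)); after release of (0, 2) the pool is (5, 9)
  run T_g (needs (4, 5), free (5, 9)); after release of (3, 1) the pool is (8, 10)
  run T_d (needs (6, 1), free (8, 10)); after release of (1, 1) the pool is (9, 11)


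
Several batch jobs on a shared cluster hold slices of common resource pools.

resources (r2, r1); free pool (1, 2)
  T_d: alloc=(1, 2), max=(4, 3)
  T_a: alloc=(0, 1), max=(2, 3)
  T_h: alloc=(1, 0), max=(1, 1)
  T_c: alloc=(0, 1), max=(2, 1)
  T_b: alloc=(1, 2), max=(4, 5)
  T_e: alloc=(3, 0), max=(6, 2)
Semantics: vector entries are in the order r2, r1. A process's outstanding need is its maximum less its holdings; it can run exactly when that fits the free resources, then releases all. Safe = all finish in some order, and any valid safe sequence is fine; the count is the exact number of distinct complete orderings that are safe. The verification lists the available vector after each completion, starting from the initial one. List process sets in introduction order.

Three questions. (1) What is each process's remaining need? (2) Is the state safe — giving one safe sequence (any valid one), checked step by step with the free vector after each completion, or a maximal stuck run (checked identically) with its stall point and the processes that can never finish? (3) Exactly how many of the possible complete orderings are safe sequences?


(1) Outstanding need per process (order r2, r1):
  T_d: (3, 1)
  T_a: (2, 2)
  T_h: (0, 1)
  T_c: (2, 0)
  T_b: (3, 3)
  T_e: (3, 2)
(2) UNSAFE — no complete ordering exists.
Key observation: r2 is the bottleneck — with T_h, T_a, T_c done the pool holds (2, 4), short of every remaining need.
The run T_h, T_a, T_c cannot be extended any further. Step-by-step check:
  pool = (1, 2)
  T_h: need (0, 1) fits (1, 2); releases (1, 0), pool now (2, 2)
  T_a: need (2, 2) fits (2, 2); releases (0, 1), pool now (2, 3)
  T_c: need (2, 0) fits (2, 3); releases (0, 1), pool now (2, 4)
  T_d still needs (3, 1) but only (2, 4) is free — short on r2
  T_b still needs (3, 3) but only (2, 4) is free — short on r2
  T_e still needs (3, 2) but only (2, 4) is free — short on r2
Never able to finish: T_d, T_b and T_e.
(3) The exact count: 0 of the possible complete orderings are safe sequences.


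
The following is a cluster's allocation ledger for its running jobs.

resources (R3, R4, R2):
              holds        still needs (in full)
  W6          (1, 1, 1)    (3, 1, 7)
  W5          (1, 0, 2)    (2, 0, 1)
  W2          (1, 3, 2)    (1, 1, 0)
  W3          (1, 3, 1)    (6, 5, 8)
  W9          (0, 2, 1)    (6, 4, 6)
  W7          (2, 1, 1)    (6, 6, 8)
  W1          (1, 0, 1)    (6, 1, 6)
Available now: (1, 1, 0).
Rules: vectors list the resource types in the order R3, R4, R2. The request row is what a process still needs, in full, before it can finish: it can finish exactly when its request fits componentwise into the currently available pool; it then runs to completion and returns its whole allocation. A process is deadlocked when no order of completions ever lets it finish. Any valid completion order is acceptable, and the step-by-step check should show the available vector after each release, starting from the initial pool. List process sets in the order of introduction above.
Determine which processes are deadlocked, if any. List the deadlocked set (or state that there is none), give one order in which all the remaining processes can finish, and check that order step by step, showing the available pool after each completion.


Deadlocked: W6, W3, W9, W7 and W1.
Key observation: R2 is the bottleneck — with W2, W5 done the pool holds (3, 4, 4), short of every remaining need.
A valid finishing order for the others: W2, W5. Verifying each step:
  pool = (1, 1, 0)
  W2: need (1, 1, 0) fits (1, 1, 0); releases (1, 3, 2), pool now (2, 4, 2)
  W5: need (2, 0, 1) fits (2, 4, 2); releases (1, 0, 2), pool now (3, 4, 4)
None of the blocked processes ever fits:
  W6 cannot run: need (3, 1, 7) vs free (3, 4, 4) (insufficient R2)
  W3 cannot run: need (6, 5, 8) vs free (3, 4, 4) (insufficient R3, R4 and R2)
  W9 cannot run: need (6, 4, 6) vs free (3, 4, 4) (insufficient R3 and R2)
  W7 cannot run: need (6, 6, 8) vs free (3, 4, 4) (insufficient R3, R4 and R2)
  W1 cannot run: need (6, 1, 6) vs free (3, 4, 4) (insufficient R3 and R2)
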